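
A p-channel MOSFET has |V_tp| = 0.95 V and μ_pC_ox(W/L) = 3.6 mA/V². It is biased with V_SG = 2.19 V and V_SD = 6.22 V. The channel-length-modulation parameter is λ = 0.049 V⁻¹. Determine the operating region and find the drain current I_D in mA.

Saturation; I_D = 3.61 mA

V_ov = V_SG − |V_tp| = 2.19 − 0.95 = 1.24 V.
Since V_SD = 6.22 V ≥ V_ov = 1.24 V, the device is in saturation.
I_D = ½ k_p V_ov² (1 + λ V_SD) = 0.5 × 3.6 × 1.24² × (1 + 0.049 × 6.22) = 3.61 mA.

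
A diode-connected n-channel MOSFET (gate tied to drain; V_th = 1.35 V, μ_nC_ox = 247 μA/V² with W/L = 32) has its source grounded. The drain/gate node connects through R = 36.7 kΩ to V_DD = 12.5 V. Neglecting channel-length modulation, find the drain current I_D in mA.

With gate tied to drain, V_GS = V_DS ≥ V_GS − V_th, so the device is in saturation.
k_n = μ_nC_ox · (W/L) = 7.904 mA/V².
KCL at the drain: ½ k_n (V_GS − V_th)² = (V_DD − V_GS)/R.
Let x = V_GS − 1.35. Then 145 x² + x − 11.15 = 0, giving x = 0.274 V (positive root), so V_GS = 1.62 V.
I_D = (V_DD − V_GS)/R = (12.5 − 1.62) / 36.7 = 0.296 mA.

I_D = 0.296 mA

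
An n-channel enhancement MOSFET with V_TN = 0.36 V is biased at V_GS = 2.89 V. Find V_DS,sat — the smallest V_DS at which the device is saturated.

V_DS,sat = 2.53 V

The boundary between triode and saturation is V_DS = V_GS − V_TN = V_ov.
V_ov = 2.89 − 0.36 = 2.53 V.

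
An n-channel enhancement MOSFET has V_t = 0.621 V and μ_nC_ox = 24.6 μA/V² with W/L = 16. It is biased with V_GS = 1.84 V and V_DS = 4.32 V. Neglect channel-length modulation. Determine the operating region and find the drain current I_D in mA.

k_n = μ_nC_ox · (W/L) = 0.3936 mA/V².
V_ov = V_GS − V_t = 1.84 − 0.621 = 1.22 V.
Since V_DS = 4.32 V ≥ V_ov = 1.22 V, the device is in saturation.
I_D = ½ k_n V_ov² = 0.5 × 0.3936 × 1.22² = 0.292 mA.

Saturation; I_D = 0.292 mA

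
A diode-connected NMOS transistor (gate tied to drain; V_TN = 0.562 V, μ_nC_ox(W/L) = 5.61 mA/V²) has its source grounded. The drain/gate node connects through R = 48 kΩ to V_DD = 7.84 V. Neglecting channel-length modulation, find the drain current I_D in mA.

I_D = 0.147 mA

With gate tied to drain, V_GS = V_DS ≥ V_GS − V_TN, so the device is in saturation.
KCL at the drain: ½ k_n (V_GS − V_TN)² = (V_DD − V_GS)/R.
Let x = V_GS − 0.562. Then 135 x² + x − 7.278 = 0, giving x = 0.229 V (positive root), so V_GS = 0.791 V.
I_D = (V_DD − V_GS)/R = (7.84 − 0.791) / 48 = 0.147 mA.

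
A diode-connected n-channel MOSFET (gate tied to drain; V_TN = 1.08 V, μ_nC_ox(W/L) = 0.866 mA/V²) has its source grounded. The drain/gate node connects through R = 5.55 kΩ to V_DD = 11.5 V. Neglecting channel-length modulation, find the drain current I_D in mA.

With gate tied to drain, V_GS = V_DS ≥ V_GS − V_TN, so the device is in saturation.
KCL at the drain: ½ k_n (V_GS − V_TN)² = (V_DD − V_GS)/R.
Let x = V_GS − 1.08. Then 2.4 x² + x − 10.42 = 0, giving x = 1.88 V (positive root), so V_GS = 2.96 V.
I_D = (V_DD − V_GS)/R = (11.5 − 2.96) / 5.55 = 1.54 mA.

I_D = 1.54 mA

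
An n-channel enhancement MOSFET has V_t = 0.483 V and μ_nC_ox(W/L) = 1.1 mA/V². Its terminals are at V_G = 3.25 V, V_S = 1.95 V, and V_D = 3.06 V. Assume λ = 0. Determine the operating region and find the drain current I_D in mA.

Saturation; I_D = 0.367 mA

V_GS = V_G − V_S = 3.25 − 1.95 = 1.3 V; V_DS = V_D − V_S = 3.06 − 1.95 = 1.11 V.
V_ov = V_GS − V_t = 1.3 − 0.483 = 0.817 V.
Since V_DS = 1.11 V ≥ V_ov = 0.817 V, the device is in saturation.
I_D = ½ k_n V_ov² = 0.5 × 1.1 × 0.817² = 0.367 mA.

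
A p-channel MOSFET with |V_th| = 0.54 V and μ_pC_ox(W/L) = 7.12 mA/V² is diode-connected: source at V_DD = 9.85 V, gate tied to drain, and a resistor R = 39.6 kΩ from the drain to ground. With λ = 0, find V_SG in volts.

V_SG = 0.793 V

With gate tied to drain, V_SG = V_SD ≥ V_SG − |V_th|, so the device is in saturation.
KCL at the drain: ½ k_p (V_SG − |V_th|)² = (V_DD − V_SG)/R.
Let x = V_SG − 0.54. Then 141 x² + x − 9.31 = 0, giving x = 0.253 V (positive root), so V_SG = 0.793 V.
I_D = (V_DD − V_SG)/R = (9.85 − 0.793) / 39.6 = 0.229 mA.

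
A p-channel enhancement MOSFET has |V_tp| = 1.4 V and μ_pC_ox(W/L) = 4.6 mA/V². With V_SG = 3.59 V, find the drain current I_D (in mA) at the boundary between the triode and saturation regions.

At the boundary V_SD = V_ov = V_SG − |V_tp| = 3.59 − 1.4 = 2.19 V.
I_D = ½ k_p V_ov² = 0.5 × 4.6 × 2.19² = 11 mA.

I_D = 11.0 mA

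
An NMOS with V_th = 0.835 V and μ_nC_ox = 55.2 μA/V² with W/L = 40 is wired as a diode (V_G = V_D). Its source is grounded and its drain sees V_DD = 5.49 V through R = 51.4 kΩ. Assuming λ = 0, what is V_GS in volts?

V_GS = 1.11 V

With gate tied to drain, V_GS = V_DS ≥ V_GS − V_th, so the device is in saturation.
k_n = μ_nC_ox · (W/L) = 2.208 mA/V².
KCL at the drain: ½ k_n (V_GS − V_th)² = (V_DD − V_GS)/R.
Let x = V_GS − 0.835. Then 56.7 x² + x − 4.655 = 0, giving x = 0.278 V (positive root), so V_GS = 1.11 V.
I_D = (V_DD − V_GS)/R = (5.49 − 1.11) / 51.4 = 0.0852 mA.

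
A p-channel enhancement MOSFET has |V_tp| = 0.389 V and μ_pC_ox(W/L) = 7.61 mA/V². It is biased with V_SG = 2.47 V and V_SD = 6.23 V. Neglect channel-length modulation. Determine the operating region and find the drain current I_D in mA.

Saturation; I_D = 16.5 mA

V_ov = V_SG − |V_tp| = 2.47 − 0.389 = 2.08 V.
Since V_SD = 6.23 V ≥ V_ov = 2.08 V, the device is in saturation.
I_D = ½ k_p V_ov² = 0.5 × 7.61 × 2.08² = 16.5 mA.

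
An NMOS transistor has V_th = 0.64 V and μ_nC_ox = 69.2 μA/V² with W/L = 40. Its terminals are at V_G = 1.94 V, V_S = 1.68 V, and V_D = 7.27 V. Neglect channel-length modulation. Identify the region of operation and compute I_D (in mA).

Cutoff; I_D = 0 mA

V_GS = V_G − V_S = 1.94 − 1.68 = 0.26 V; V_DS = V_D − V_S = 7.27 − 1.68 = 5.59 V.
V_GS = 0.26 V < V_th = 0.64 V, so the transistor is in cutoff.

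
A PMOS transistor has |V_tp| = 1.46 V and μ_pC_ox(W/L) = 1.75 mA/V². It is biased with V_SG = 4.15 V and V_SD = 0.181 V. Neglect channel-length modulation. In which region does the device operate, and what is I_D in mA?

V_ov = V_SG − |V_tp| = 4.15 − 1.46 = 2.69 V.
Since V_SD = 0.181 V < V_ov = 2.69 V, the device is in the triode region.
I_D = k_p [V_ov · V_SD − ½ V_SD²] = 1.75 × [2.69 × 0.181 − 0.5 × 0.181²] = 0.823 mA.

Triode; I_D = 0.823 mA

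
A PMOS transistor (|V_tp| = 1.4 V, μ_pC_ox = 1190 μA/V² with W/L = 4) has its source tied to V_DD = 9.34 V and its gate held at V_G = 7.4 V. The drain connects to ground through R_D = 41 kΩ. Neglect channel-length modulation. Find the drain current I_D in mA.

V_SG = V_DD − V_G = 9.34 − 7.4 = 1.94 V, so V_ov = 1.94 − 1.4 = 0.54 V.
k_p = μ_pC_ox · (W/L) = 4.76 mA/V².
Assume saturation: I_D = ½ k_p V_ov² = 0.5 × 4.76 × 0.54² = 0.694 mA, giving V_SD = V_DD − I_D R_D = 9.34 − 0.694 × 41 = -19.1 V.
But -19.1 V < V_ov = 0.54 V, so the device is actually in triode.
In triode I_D = k_p[V_ov V_SD − ½ V_SD²] and I_D = (V_DD − V_SD)/R_D. Equating: 97.6 V_SD² − 106.4 V_SD + 9.34 = 0, giving V_SD = 0.0963 V (the root below V_ov).
I_D = (9.34 − 0.0963) / 41 = 0.225 mA.

I_D = 0.225 mA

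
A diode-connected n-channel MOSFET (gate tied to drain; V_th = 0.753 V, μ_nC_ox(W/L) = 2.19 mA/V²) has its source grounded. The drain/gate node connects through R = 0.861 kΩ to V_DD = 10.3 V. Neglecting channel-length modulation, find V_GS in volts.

With gate tied to drain, V_GS = V_DS ≥ V_GS − V_th, so the device is in saturation.
KCL at the drain: ½ k_n (V_GS − V_th)² = (V_DD − V_GS)/R.
Let x = V_GS − 0.753. Then 0.943 x² + x − 9.547 = 0, giving x = 2.7 V (positive root), so V_GS = 3.45 V.
I_D = (V_DD − V_GS)/R = (10.3 − 3.45) / 0.861 = 7.96 mA.

V_GS = 3.45 V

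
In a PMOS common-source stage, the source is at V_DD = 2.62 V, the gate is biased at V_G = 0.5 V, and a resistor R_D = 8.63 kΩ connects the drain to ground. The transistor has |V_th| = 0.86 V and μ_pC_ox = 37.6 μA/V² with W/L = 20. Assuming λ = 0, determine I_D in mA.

V_SG = V_DD − V_G = 2.62 − 0.5 = 2.12 V, so V_ov = 2.12 − 0.86 = 1.26 V.
k_p = μ_pC_ox · (W/L) = 0.752 mA/V².
Assume saturation: I_D = ½ k_p V_ov² = 0.5 × 0.752 × 1.26² = 0.597 mA, giving V_SD = V_DD − I_D R_D = 2.62 − 0.597 × 8.63 = -2.53 V.
But -2.53 V < V_ov = 1.26 V, so the device is actually in triode.
In triode I_D = k_p[V_ov V_SD − ½ V_SD²] and I_D = (V_DD − V_SD)/R_D. Equating: 3.24 V_SD² − 9.177 V_SD + 2.62 = 0, giving V_SD = 0.322 V (the root below V_ov).
I_D = (2.62 − 0.322) / 8.63 = 0.266 mA.

I_D = 0.266 mA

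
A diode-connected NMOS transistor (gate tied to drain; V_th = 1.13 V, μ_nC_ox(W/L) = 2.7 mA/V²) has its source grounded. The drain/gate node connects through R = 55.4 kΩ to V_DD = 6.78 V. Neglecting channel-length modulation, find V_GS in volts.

V_GS = 1.40 V

With gate tied to drain, V_GS = V_DS ≥ V_GS − V_th, so the device is in saturation.
KCL at the drain: ½ k_n (V_GS − V_th)² = (V_DD − V_GS)/R.
Let x = V_GS − 1.13. Then 74.8 x² + x − 5.65 = 0, giving x = 0.268 V (positive root), so V_GS = 1.4 V.
I_D = (V_DD − V_GS)/R = (6.78 − 1.4) / 55.4 = 0.0971 mA.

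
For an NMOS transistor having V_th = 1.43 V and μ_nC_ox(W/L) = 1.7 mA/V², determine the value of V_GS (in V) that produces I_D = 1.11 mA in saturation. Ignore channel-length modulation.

V_GS = 2.57 V

In saturation I_D = ½ k_n (V_GS − V_th)², so V_GS − V_th = √(2 I_D / k_n) = √(2 × 1.11 / 1.7) = 1.14 V.
V_GS = 1.43 + 1.14 = 2.57 V.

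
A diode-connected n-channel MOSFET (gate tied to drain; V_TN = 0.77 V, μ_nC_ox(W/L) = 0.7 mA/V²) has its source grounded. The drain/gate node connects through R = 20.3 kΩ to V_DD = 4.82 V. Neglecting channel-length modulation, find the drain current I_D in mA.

With gate tied to drain, V_GS = V_DS ≥ V_GS − V_TN, so the device is in saturation.
KCL at the drain: ½ k_n (V_GS − V_TN)² = (V_DD − V_GS)/R.
Let x = V_GS − 0.77. Then 7.1 x² + x − 4.05 = 0, giving x = 0.688 V (positive root), so V_GS = 1.46 V.
I_D = (V_DD − V_GS)/R = (4.82 − 1.46) / 20.3 = 0.166 mA.

I_D = 0.166 mA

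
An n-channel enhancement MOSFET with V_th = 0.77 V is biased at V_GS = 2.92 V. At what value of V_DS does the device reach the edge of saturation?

The boundary between triode and saturation is V_DS = V_GS − V_th = V_ov.
V_ov = 2.92 − 0.77 = 2.15 V.

V_DS,sat = 2.15 V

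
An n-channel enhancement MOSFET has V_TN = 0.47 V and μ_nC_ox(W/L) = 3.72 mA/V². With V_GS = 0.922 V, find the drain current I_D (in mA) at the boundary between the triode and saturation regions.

At the boundary V_DS = V_ov = V_GS − V_TN = 0.922 − 0.47 = 0.452 V.
I_D = ½ k_n V_ov² = 0.5 × 3.72 × 0.452² = 0.38 mA.

I_D = 0.380 mA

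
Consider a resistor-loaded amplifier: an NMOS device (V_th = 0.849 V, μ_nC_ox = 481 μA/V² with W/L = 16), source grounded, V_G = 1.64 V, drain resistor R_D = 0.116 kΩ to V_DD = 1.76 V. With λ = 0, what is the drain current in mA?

I_D = 2.41 mA

V_GS = V_G = 1.64 V, so V_ov = 1.64 − 0.849 = 0.791 V.
k_n = μ_nC_ox · (W/L) = 7.696 mA/V².
Assume saturation: I_D = ½ k_n V_ov² = 0.5 × 7.696 × 0.791² = 2.41 mA, giving V_DS = V_DD − I_D R_D = 1.76 − 2.41 × 0.116 = 1.48 V.
V_DS = 1.48 V ≥ V_ov = 0.791 V, confirming saturation.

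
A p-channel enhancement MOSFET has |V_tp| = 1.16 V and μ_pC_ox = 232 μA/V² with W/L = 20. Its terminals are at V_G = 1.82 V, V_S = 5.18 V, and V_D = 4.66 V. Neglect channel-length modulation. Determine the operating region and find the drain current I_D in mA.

Triode; I_D = 4.68 mA

V_SG = V_S − V_G = 5.18 − 1.82 = 3.36 V; V_SD = V_S − V_D = 5.18 − 4.66 = 0.52 V.
k_p = μ_pC_ox · (W/L) = 4.64 mA/V².
V_ov = V_SG − |V_tp| = 3.36 − 1.16 = 2.2 V.
Since V_SD = 0.52 V < V_ov = 2.2 V, the device is in the triode region.
I_D = k_p [V_ov · V_SD − ½ V_SD²] = 4.64 × [2.2 × 0.52 − 0.5 × 0.52²] = 4.68 mA.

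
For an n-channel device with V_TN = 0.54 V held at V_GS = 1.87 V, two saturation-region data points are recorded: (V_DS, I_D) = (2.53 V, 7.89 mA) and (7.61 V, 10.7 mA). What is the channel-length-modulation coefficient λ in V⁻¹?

With V_GS fixed, I_D ∝ (1 + λ V_DS) in saturation, so I_D2/I_D1 = (1 + λ V_DS2)/(1 + λ V_DS1).
10.7/7.89 = 1.356 = (1 + 7.61 λ)/(1 + 2.53 λ).
Solving: λ (I_D1 V_DS2 − I_D2 V_DS1) = I_D2 − I_D1, so λ = (10.7 − 7.89) / (7.89 × 7.61 − 10.7 × 2.53) = 2.81 / 33 = 0.0852 V⁻¹.

λ = 0.0852 V⁻¹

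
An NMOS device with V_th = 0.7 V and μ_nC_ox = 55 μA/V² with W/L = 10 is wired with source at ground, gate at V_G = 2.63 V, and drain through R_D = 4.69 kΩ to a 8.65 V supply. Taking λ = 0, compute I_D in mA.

V_GS = V_G = 2.63 V, so V_ov = 2.63 − 0.7 = 1.93 V.
k_n = μ_nC_ox · (W/L) = 0.55 mA/V².
Assume saturation: I_D = ½ k_n V_ov² = 0.5 × 0.55 × 1.93² = 1.02 mA, giving V_DS = V_DD − I_D R_D = 8.65 − 1.02 × 4.69 = 3.85 V.
V_DS = 3.85 V ≥ V_ov = 1.93 V, confirming saturation.

I_D = 1.02 mA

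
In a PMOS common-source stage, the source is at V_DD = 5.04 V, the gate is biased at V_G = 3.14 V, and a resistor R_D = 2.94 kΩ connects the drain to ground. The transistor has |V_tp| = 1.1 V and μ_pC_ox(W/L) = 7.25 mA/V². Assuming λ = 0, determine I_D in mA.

V_SG = V_DD − V_G = 5.04 − 3.14 = 1.9 V, so V_ov = 1.9 − 1.1 = 0.8 V.
Assume saturation: I_D = ½ k_p V_ov² = 0.5 × 7.25 × 0.8² = 2.32 mA, giving V_SD = V_DD − I_D R_D = 5.04 − 2.32 × 2.94 = -1.78 V.
But -1.78 V < V_ov = 0.8 V, so the device is actually in triode.
In triode I_D = k_p[V_ov V_SD − ½ V_SD²] and I_D = (V_DD − V_SD)/R_D. Equating: 10.7 V_SD² − 18.05 V_SD + 5.04 = 0, giving V_SD = 0.353 V (the root below V_ov).
I_D = (5.04 − 0.353) / 2.94 = 1.59 mA.

I_D = 1.59 mA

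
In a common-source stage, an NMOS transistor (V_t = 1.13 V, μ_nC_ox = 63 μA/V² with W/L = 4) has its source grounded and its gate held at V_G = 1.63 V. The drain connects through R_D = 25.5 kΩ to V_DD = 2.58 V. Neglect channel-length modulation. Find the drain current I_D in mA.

I_D = 0.0315 mA

V_GS = V_G = 1.63 V, so V_ov = 1.63 − 1.13 = 0.5 V.
k_n = μ_nC_ox · (W/L) = 0.252 mA/V².
Assume saturation: I_D = ½ k_n V_ov² = 0.5 × 0.252 × 0.5² = 0.0315 mA, giving V_DS = V_DD − I_D R_D = 2.58 − 0.0315 × 25.5 = 1.78 V.
V_DS = 1.78 V ≥ V_ov = 0.5 V, confirming saturation.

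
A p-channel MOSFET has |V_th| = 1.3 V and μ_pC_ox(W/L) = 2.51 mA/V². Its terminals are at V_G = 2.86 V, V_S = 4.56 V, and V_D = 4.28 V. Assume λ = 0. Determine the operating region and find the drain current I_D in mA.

Triode; I_D = 0.183 mA

V_SG = V_S − V_G = 4.56 − 2.86 = 1.7 V; V_SD = V_S − V_D = 4.56 − 4.28 = 0.28 V.
V_ov = V_SG − |V_th| = 1.7 − 1.3 = 0.4 V.
Since V_SD = 0.28 V < V_ov = 0.4 V, the device is in the triode region.
I_D = k_p [V_ov · V_SD − ½ V_SD²] = 2.51 × [0.4 × 0.28 − 0.5 × 0.28²] = 0.183 mA.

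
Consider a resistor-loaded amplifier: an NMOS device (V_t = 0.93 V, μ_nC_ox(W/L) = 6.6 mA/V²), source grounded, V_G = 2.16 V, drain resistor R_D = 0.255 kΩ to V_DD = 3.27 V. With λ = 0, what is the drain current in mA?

V_GS = V_G = 2.16 V, so V_ov = 2.16 − 0.93 = 1.23 V.
Assume saturation: I_D = ½ k_n V_ov² = 0.5 × 6.6 × 1.23² = 4.99 mA, giving V_DS = V_DD − I_D R_D = 3.27 − 4.99 × 0.255 = 2 V.
V_DS = 2 V ≥ V_ov = 1.23 V, confirming saturation.

I_D = 4.99 mA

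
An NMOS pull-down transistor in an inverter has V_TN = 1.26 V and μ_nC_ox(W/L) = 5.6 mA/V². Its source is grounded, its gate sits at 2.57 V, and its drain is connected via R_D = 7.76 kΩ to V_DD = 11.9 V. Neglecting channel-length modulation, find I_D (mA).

V_GS = V_G = 2.57 V, so V_ov = 2.57 − 1.26 = 1.31 V.
Assume saturation: I_D = ½ k_n V_ov² = 0.5 × 5.6 × 1.31² = 4.81 mA, giving V_DS = V_DD − I_D R_D = 11.9 − 4.81 × 7.76 = -25.4 V.
But -25.4 V < V_ov = 1.31 V, so the device is actually in triode.
In triode I_D = k_n[V_ov V_DS − ½ V_DS²] and I_D = (V_DD − V_DS)/R_D. Equating: 21.7 V_DS² − 57.93 V_DS + 11.9 = 0, giving V_DS = 0.224 V (the root below V_ov).
I_D = (11.9 − 0.224) / 7.76 = 1.5 mA.

I_D = 1.50 mA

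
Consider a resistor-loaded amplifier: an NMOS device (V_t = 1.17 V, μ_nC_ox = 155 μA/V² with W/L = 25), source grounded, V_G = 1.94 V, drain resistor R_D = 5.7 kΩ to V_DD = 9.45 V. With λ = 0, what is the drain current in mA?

I_D = 1.15 mA

V_GS = V_G = 1.94 V, so V_ov = 1.94 − 1.17 = 0.77 V.
k_n = μ_nC_ox · (W/L) = 3.875 mA/V².
Assume saturation: I_D = ½ k_n V_ov² = 0.5 × 3.875 × 0.77² = 1.15 mA, giving V_DS = V_DD − I_D R_D = 9.45 − 1.15 × 5.7 = 2.9 V.
V_DS = 2.9 V ≥ V_ov = 0.77 V, confirming saturation.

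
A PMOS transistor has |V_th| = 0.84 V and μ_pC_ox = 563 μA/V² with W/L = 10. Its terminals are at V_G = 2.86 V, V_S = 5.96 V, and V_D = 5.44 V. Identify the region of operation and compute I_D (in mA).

V_SG = V_S − V_G = 5.96 − 2.86 = 3.1 V; V_SD = V_S − V_D = 5.96 − 5.44 = 0.52 V.
k_p = μ_pC_ox · (W/L) = 5.63 mA/V².
V_ov = V_SG − |V_th| = 3.1 − 0.84 = 2.26 V.
Since V_SD = 0.52 V < V_ov = 2.26 V, the device is in the triode region.
I_D = k_p [V_ov · V_SD − ½ V_SD²] = 5.63 × [2.26 × 0.52 − 0.5 × 0.52²] = 5.86 mA.

Triode; I_D = 5.86 mA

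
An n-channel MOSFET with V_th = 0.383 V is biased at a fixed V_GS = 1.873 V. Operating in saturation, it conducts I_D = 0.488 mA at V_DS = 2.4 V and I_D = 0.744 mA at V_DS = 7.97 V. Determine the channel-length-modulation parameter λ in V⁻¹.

With V_GS fixed, I_D ∝ (1 + λ V_DS) in saturation, so I_D2/I_D1 = (1 + λ V_DS2)/(1 + λ V_DS1).
0.744/0.488 = 1.525 = (1 + 7.97 λ)/(1 + 2.4 λ).
Solving: λ (I_D1 V_DS2 − I_D2 V_DS1) = I_D2 − I_D1, so λ = (0.744 − 0.488) / (0.488 × 7.97 − 0.744 × 2.4) = 0.256 / 2.1 = 0.122 V⁻¹.

λ = 0.122 V⁻¹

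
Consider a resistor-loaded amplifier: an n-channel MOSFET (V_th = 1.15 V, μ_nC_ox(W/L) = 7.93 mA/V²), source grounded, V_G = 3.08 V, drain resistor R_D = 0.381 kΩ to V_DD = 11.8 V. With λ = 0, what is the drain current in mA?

V_GS = V_G = 3.08 V, so V_ov = 3.08 − 1.15 = 1.93 V.
Assume saturation: I_D = ½ k_n V_ov² = 0.5 × 7.93 × 1.93² = 14.8 mA, giving V_DS = V_DD − I_D R_D = 11.8 − 14.8 × 0.381 = 6.17 V.
V_DS = 6.17 V ≥ V_ov = 1.93 V, confirming saturation.

I_D = 14.8 mA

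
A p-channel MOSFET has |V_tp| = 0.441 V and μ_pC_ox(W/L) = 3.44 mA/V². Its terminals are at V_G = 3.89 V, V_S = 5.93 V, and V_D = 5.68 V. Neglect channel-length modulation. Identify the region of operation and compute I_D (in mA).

V_SG = V_S − V_G = 5.93 − 3.89 = 2.04 V; V_SD = V_S − V_D = 5.93 − 5.68 = 0.25 V.
V_ov = V_SG − |V_tp| = 2.04 − 0.441 = 1.6 V.
Since V_SD = 0.25 V < V_ov = 1.6 V, the device is in the triode region.
I_D = k_p [V_ov · V_SD − ½ V_SD²] = 3.44 × [1.6 × 0.25 − 0.5 × 0.25²] = 1.27 mA.

Triode; I_D = 1.27 mA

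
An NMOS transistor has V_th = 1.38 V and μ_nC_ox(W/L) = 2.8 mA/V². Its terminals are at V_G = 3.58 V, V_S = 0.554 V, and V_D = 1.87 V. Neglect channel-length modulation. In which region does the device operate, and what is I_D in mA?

V_GS = V_G − V_S = 3.58 − 0.554 = 3.03 V; V_DS = V_D − V_S = 1.87 − 0.554 = 1.32 V.
V_ov = V_GS − V_th = 3.03 − 1.38 = 1.65 V.
Since V_DS = 1.32 V < V_ov = 1.65 V, the device is in the triode region.
I_D = k_n [V_ov · V_DS − ½ V_DS²] = 2.8 × [1.65 × 1.32 − 0.5 × 1.32²] = 3.64 mA.

Triode; I_D = 3.64 mA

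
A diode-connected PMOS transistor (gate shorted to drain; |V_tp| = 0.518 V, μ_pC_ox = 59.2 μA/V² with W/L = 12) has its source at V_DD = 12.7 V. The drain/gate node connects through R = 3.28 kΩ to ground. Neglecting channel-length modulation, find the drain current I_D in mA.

I_D = 2.85 mA

With gate tied to drain, V_SG = V_SD ≥ V_SG − |V_tp|, so the device is in saturation.
k_p = μ_pC_ox · (W/L) = 0.7104 mA/V².
KCL at the drain: ½ k_p (V_SG − |V_tp|)² = (V_DD − V_SG)/R.
Let x = V_SG − 0.518. Then 1.17 x² + x − 12.18 = 0, giving x = 2.83 V (positive root), so V_SG = 3.35 V.
I_D = (V_DD − V_SG)/R = (12.7 − 3.35) / 3.28 = 2.85 mA.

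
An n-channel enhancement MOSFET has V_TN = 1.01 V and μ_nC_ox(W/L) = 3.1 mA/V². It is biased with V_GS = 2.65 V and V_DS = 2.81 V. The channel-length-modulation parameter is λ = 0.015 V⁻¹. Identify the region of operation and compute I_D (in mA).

V_ov = V_GS − V_TN = 2.65 − 1.01 = 1.64 V.
Since V_DS = 2.81 V ≥ V_ov = 1.64 V, the device is in saturation.
I_D = ½ k_n V_ov² (1 + λ V_DS) = 0.5 × 3.1 × 1.64² × (1 + 0.015 × 2.81) = 4.34 mA.

Saturation; I_D = 4.34 mA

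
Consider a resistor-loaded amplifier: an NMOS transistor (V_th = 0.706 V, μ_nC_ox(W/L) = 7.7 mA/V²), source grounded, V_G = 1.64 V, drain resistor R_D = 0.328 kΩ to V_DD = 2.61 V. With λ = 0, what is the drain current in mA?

V_GS = V_G = 1.64 V, so V_ov = 1.64 − 0.706 = 0.934 V.
Assume saturation: I_D = ½ k_n V_ov² = 0.5 × 7.7 × 0.934² = 3.36 mA, giving V_DS = V_DD − I_D R_D = 2.61 − 3.36 × 0.328 = 1.51 V.
V_DS = 1.51 V ≥ V_ov = 0.934 V, confirming saturation.

I_D = 3.36 mA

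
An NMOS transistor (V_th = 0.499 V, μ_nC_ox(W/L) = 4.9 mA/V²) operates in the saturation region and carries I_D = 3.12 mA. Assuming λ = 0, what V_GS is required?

In saturation I_D = ½ k_n (V_GS − V_th)², so V_GS − V_th = √(2 I_D / k_n) = √(2 × 3.12 / 4.9) = 1.13 V.
V_GS = 0.499 + 1.13 = 1.63 V.

V_GS = 1.63 V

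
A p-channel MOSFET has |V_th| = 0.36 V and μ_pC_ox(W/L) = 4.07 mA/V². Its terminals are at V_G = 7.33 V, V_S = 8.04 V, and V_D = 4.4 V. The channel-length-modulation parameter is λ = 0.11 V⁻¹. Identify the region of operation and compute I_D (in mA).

V_SG = V_S − V_G = 8.04 − 7.33 = 0.71 V; V_SD = V_S − V_D = 8.04 − 4.4 = 3.64 V.
V_ov = V_SG − |V_th| = 0.71 − 0.36 = 0.35 V.
Since V_SD = 3.64 V ≥ V_ov = 0.35 V, the device is in saturation.
I_D = ½ k_p V_ov² (1 + λ V_SD) = 0.5 × 4.07 × 0.35² × (1 + 0.11 × 3.64) = 0.349 mA.

Saturation; I_D = 0.349 mA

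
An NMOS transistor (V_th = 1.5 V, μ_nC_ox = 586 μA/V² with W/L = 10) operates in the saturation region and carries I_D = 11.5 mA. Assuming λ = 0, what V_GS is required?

k_n = μ_nC_ox · (W/L) = 5.86 mA/V².
In saturation I_D = ½ k_n (V_GS − V_th)², so V_GS − V_th = √(2 I_D / k_n) = √(2 × 11.5 / 5.86) = 1.98 V.
V_GS = 1.5 + 1.98 = 3.48 V.

V_GS = 3.48 V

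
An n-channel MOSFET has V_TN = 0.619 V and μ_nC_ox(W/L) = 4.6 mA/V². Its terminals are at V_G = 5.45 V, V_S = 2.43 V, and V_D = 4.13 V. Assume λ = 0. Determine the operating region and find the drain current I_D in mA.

Triode; I_D = 12.1 mA

V_GS = V_G − V_S = 5.45 − 2.43 = 3.02 V; V_DS = V_D − V_S = 4.13 − 2.43 = 1.7 V.
V_ov = V_GS − V_TN = 3.02 − 0.619 = 2.4 V.
Since V_DS = 1.7 V < V_ov = 2.4 V, the device is in the triode region.
I_D = k_n [V_ov · V_DS − ½ V_DS²] = 4.6 × [2.4 × 1.7 − 0.5 × 1.7²] = 12.1 mA.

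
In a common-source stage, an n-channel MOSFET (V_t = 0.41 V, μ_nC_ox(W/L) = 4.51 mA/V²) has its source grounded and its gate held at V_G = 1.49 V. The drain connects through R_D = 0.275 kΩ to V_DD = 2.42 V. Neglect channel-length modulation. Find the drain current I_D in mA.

V_GS = V_G = 1.49 V, so V_ov = 1.49 − 0.41 = 1.08 V.
Assume saturation: I_D = ½ k_n V_ov² = 0.5 × 4.51 × 1.08² = 2.63 mA, giving V_DS = V_DD − I_D R_D = 2.42 − 2.63 × 0.275 = 1.7 V.
V_DS = 1.7 V ≥ V_ov = 1.08 V, confirming saturation.

I_D = 2.63 mA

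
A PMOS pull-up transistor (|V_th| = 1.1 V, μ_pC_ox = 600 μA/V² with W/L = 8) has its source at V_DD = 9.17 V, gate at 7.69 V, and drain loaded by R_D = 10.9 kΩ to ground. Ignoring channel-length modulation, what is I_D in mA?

I_D = 0.347 mA

V_SG = V_DD − V_G = 9.17 − 7.69 = 1.48 V, so V_ov = 1.48 − 1.1 = 0.38 V.
k_p = μ_pC_ox · (W/L) = 4.8 mA/V².
Assume saturation: I_D = ½ k_p V_ov² = 0.5 × 4.8 × 0.38² = 0.347 mA, giving V_SD = V_DD − I_D R_D = 9.17 − 0.347 × 10.9 = 5.39 V.
V_SD = 5.39 V ≥ V_ov = 0.38 V, confirming saturation.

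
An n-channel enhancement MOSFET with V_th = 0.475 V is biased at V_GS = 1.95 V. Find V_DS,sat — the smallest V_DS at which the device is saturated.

V_DS,sat = 1.48 V

The boundary between triode and saturation is V_DS = V_GS − V_th = V_ov.
V_ov = 1.95 − 0.475 = 1.48 V.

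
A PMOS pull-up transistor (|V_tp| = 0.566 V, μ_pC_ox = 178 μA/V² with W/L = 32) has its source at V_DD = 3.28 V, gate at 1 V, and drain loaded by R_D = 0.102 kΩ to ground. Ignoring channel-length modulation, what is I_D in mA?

I_D = 8.37 mA

V_SG = V_DD − V_G = 3.28 − 1 = 2.28 V, so V_ov = 2.28 − 0.566 = 1.71 V.
k_p = μ_pC_ox · (W/L) = 5.696 mA/V².
Assume saturation: I_D = ½ k_p V_ov² = 0.5 × 5.696 × 1.71² = 8.37 mA, giving V_SD = V_DD − I_D R_D = 3.28 − 8.37 × 0.102 = 2.43 V.
V_SD = 2.43 V ≥ V_ov = 1.71 V, confirming saturation.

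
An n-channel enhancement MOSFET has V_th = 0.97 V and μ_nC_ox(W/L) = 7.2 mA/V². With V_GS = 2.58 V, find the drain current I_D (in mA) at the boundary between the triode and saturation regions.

I_D = 9.33 mA

At the boundary V_DS = V_ov = V_GS − V_th = 2.58 − 0.97 = 1.61 V.
I_D = ½ k_n V_ov² = 0.5 × 7.2 × 1.61² = 9.33 mA.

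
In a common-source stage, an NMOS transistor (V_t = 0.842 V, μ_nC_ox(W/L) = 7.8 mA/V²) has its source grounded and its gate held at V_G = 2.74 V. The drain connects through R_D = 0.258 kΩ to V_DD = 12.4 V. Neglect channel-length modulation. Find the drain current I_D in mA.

I_D = 14.0 mA

V_GS = V_G = 2.74 V, so V_ov = 2.74 − 0.842 = 1.9 V.
Assume saturation: I_D = ½ k_n V_ov² = 0.5 × 7.8 × 1.9² = 14 mA, giving V_DS = V_DD − I_D R_D = 12.4 − 14 × 0.258 = 8.78 V.
V_DS = 8.78 V ≥ V_ov = 1.9 V, confirming saturation.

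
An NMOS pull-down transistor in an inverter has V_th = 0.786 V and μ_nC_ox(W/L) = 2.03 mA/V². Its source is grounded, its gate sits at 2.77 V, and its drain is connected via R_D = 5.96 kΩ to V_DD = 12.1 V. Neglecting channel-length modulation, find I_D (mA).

V_GS = V_G = 2.77 V, so V_ov = 2.77 − 0.786 = 1.98 V.
Assume saturation: I_D = ½ k_n V_ov² = 0.5 × 2.03 × 1.98² = 4 mA, giving V_DS = V_DD − I_D R_D = 12.1 − 4 × 5.96 = -11.7 V.
But -11.7 V < V_ov = 1.98 V, so the device is actually in triode.
In triode I_D = k_n[V_ov V_DS − ½ V_DS²] and I_D = (V_DD − V_DS)/R_D. Equating: 6.05 V_DS² − 25 V_DS + 12.1 = 0, giving V_DS = 0.56 V (the root below V_ov).
I_D = (12.1 − 0.56) / 5.96 = 1.94 mA.

I_D = 1.94 mA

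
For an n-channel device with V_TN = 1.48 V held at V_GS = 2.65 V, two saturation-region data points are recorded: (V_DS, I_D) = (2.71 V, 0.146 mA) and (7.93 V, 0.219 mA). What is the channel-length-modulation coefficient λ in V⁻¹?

λ = 0.129 V⁻¹

With V_GS fixed, I_D ∝ (1 + λ V_DS) in saturation, so I_D2/I_D1 = (1 + λ V_DS2)/(1 + λ V_DS1).
0.219/0.146 = 1.5 = (1 + 7.93 λ)/(1 + 2.71 λ).
Solving: λ (I_D1 V_DS2 − I_D2 V_DS1) = I_D2 − I_D1, so λ = (0.219 − 0.146) / (0.146 × 7.93 − 0.219 × 2.71) = 0.073 / 0.564 = 0.129 V⁻¹.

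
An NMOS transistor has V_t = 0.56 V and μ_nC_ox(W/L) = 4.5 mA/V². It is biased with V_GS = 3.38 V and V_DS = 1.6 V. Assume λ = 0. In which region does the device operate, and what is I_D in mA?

Triode; I_D = 14.5 mA

V_ov = V_GS − V_t = 3.38 − 0.56 = 2.82 V.
Since V_DS = 1.6 V < V_ov = 2.82 V, the device is in the triode region.
I_D = k_n [V_ov · V_DS − ½ V_DS²] = 4.5 × [2.82 × 1.6 − 0.5 × 1.6²] = 14.5 mA.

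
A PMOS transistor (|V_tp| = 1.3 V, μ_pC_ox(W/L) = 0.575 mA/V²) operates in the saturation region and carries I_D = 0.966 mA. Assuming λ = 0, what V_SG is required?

V_SG = 3.13 V

In saturation I_D = ½ k_p (V_SG − |V_tp|)², so V_SG − |V_tp| = √(2 I_D / k_p) = √(2 × 0.966 / 0.575) = 1.83 V.
V_SG = 1.3 + 1.83 = 3.13 V.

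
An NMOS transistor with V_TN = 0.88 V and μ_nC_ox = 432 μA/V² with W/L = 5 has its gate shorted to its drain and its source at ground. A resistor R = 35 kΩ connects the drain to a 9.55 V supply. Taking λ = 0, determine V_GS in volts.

V_GS = 1.35 V

With gate tied to drain, V_GS = V_DS ≥ V_GS − V_TN, so the device is in saturation.
k_n = μ_nC_ox · (W/L) = 2.16 mA/V².
KCL at the drain: ½ k_n (V_GS − V_TN)² = (V_DD − V_GS)/R.
Let x = V_GS − 0.88. Then 37.8 x² + x − 8.67 = 0, giving x = 0.466 V (positive root), so V_GS = 1.35 V.
I_D = (V_DD − V_GS)/R = (9.55 − 1.35) / 35 = 0.234 mA.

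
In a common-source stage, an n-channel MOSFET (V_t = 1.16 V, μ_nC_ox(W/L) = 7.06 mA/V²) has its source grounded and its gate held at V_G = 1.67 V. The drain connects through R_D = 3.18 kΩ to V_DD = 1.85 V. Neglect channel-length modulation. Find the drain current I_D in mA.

I_D = 0.526 mA

V_GS = V_G = 1.67 V, so V_ov = 1.67 − 1.16 = 0.51 V.
Assume saturation: I_D = ½ k_n V_ov² = 0.5 × 7.06 × 0.51² = 0.918 mA, giving V_DS = V_DD − I_D R_D = 1.85 − 0.918 × 3.18 = -1.07 V.
But -1.07 V < V_ov = 0.51 V, so the device is actually in triode.
In triode I_D = k_n[V_ov V_DS − ½ V_DS²] and I_D = (V_DD − V_DS)/R_D. Equating: 11.2 V_DS² − 12.45 V_DS + 1.85 = 0, giving V_DS = 0.177 V (the root below V_ov).
I_D = (1.85 − 0.177) / 3.18 = 0.526 mA.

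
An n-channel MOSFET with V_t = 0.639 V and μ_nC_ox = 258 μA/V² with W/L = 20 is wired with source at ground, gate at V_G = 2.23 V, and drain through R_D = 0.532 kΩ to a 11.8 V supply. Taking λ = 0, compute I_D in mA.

V_GS = V_G = 2.23 V, so V_ov = 2.23 − 0.639 = 1.59 V.
k_n = μ_nC_ox · (W/L) = 5.16 mA/V².
Assume saturation: I_D = ½ k_n V_ov² = 0.5 × 5.16 × 1.59² = 6.53 mA, giving V_DS = V_DD − I_D R_D = 11.8 − 6.53 × 0.532 = 8.33 V.
V_DS = 8.33 V ≥ V_ov = 1.59 V, confirming saturation.

I_D = 6.53 mA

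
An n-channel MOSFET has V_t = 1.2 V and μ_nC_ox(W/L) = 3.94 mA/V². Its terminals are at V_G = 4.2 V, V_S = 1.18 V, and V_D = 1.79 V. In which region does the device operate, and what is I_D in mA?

V_GS = V_G − V_S = 4.2 − 1.18 = 3.02 V; V_DS = V_D − V_S = 1.79 − 1.18 = 0.61 V.
V_ov = V_GS − V_t = 3.02 − 1.2 = 1.82 V.
Since V_DS = 0.61 V < V_ov = 1.82 V, the device is in the triode region.
I_D = k_n [V_ov · V_DS − ½ V_DS²] = 3.94 × [1.82 × 0.61 − 0.5 × 0.61²] = 3.64 mA.

Triode; I_D = 3.64 mA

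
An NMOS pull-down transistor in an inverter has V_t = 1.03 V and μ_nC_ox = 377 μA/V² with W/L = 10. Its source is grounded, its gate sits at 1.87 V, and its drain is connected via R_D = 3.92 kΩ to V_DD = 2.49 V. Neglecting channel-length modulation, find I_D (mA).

V_GS = V_G = 1.87 V, so V_ov = 1.87 − 1.03 = 0.84 V.
k_n = μ_nC_ox · (W/L) = 3.77 mA/V².
Assume saturation: I_D = ½ k_n V_ov² = 0.5 × 3.77 × 0.84² = 1.33 mA, giving V_DS = V_DD − I_D R_D = 2.49 − 1.33 × 3.92 = -2.72 V.
But -2.72 V < V_ov = 0.84 V, so the device is actually in triode.
In triode I_D = k_n[V_ov V_DS − ½ V_DS²] and I_D = (V_DD − V_DS)/R_D. Equating: 7.39 V_DS² − 13.41 V_DS + 2.49 = 0, giving V_DS = 0.21 V (the root below V_ov).
I_D = (2.49 − 0.21) / 3.92 = 0.582 mA.

I_D = 0.582 mA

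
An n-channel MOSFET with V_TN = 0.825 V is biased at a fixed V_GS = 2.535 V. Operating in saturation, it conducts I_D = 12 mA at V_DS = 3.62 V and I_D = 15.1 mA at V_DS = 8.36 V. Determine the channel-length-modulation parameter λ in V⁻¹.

With V_GS fixed, I_D ∝ (1 + λ V_DS) in saturation, so I_D2/I_D1 = (1 + λ V_DS2)/(1 + λ V_DS1).
15.1/12 = 1.258 = (1 + 8.36 λ)/(1 + 3.62 λ).
Solving: λ (I_D1 V_DS2 − I_D2 V_DS1) = I_D2 − I_D1, so λ = (15.1 − 12) / (12 × 8.36 − 15.1 × 3.62) = 3.1 / 45.7 = 0.0679 V⁻¹.

λ = 0.0679 V⁻¹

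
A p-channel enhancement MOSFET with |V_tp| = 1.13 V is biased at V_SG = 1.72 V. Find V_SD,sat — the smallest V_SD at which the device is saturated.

V_SD,sat = 0.590 V

The boundary between triode and saturation is V_SD = V_SG − |V_tp| = V_ov.
V_ov = 1.72 − 1.13 = 0.59 V.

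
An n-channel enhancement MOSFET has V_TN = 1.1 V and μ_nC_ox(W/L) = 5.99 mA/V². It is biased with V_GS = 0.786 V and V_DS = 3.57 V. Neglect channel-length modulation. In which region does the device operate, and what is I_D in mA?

Cutoff; I_D = 0 mA

V_GS = 0.786 V < V_TN = 1.1 V, so the transistor is in cutoff.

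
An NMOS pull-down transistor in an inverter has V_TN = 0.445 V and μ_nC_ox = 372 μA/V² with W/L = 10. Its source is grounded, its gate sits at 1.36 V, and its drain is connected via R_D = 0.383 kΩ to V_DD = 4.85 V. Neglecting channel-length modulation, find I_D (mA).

I_D = 1.56 mA

V_GS = V_G = 1.36 V, so V_ov = 1.36 − 0.445 = 0.915 V.
k_n = μ_nC_ox · (W/L) = 3.72 mA/V².
Assume saturation: I_D = ½ k_n V_ov² = 0.5 × 3.72 × 0.915² = 1.56 mA, giving V_DS = V_DD − I_D R_D = 4.85 − 1.56 × 0.383 = 4.25 V.
V_DS = 4.25 V ≥ V_ov = 0.915 V, confirming saturation.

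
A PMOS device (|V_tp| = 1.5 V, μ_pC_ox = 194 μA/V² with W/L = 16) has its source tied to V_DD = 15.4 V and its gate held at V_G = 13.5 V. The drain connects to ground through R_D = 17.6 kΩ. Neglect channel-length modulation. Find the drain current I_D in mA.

I_D = 0.248 mA

V_SG = V_DD − V_G = 15.4 − 13.5 = 1.9 V, so V_ov = 1.9 − 1.5 = 0.4 V.
k_p = μ_pC_ox · (W/L) = 3.104 mA/V².
Assume saturation: I_D = ½ k_p V_ov² = 0.5 × 3.104 × 0.4² = 0.248 mA, giving V_SD = V_DD − I_D R_D = 15.4 − 0.248 × 17.6 = 11 V.
V_SD = 11 V ≥ V_ov = 0.4 V, confirming saturation.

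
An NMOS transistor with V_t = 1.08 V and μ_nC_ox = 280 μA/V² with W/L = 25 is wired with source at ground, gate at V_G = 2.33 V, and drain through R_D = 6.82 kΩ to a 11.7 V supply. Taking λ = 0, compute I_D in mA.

I_D = 1.68 mA

V_GS = V_G = 2.33 V, so V_ov = 2.33 − 1.08 = 1.25 V.
k_n = μ_nC_ox · (W/L) = 7 mA/V².
Assume saturation: I_D = ½ k_n V_ov² = 0.5 × 7 × 1.25² = 5.47 mA, giving V_DS = V_DD − I_D R_D = 11.7 − 5.47 × 6.82 = -25.6 V.
But -25.6 V < V_ov = 1.25 V, so the device is actually in triode.
In triode I_D = k_n[V_ov V_DS − ½ V_DS²] and I_D = (V_DD − V_DS)/R_D. Equating: 23.9 V_DS² − 60.68 V_DS + 11.7 = 0, giving V_DS = 0.21 V (the root below V_ov).
I_D = (11.7 − 0.21) / 6.82 = 1.68 mA.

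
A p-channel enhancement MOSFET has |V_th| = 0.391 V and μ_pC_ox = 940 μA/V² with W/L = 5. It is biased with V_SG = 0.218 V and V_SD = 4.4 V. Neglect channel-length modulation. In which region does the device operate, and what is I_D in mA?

Cutoff; I_D = 0 mA

V_SG = 0.218 V < |V_th| = 0.391 V, so the transistor is in cutoff.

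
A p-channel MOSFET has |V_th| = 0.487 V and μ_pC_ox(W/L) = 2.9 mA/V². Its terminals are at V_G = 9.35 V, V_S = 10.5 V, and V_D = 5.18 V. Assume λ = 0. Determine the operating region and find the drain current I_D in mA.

V_SG = V_S − V_G = 10.5 − 9.35 = 1.15 V; V_SD = V_S − V_D = 10.5 − 5.18 = 5.32 V.
V_ov = V_SG − |V_th| = 1.15 − 0.487 = 0.663 V.
Since V_SD = 5.32 V ≥ V_ov = 0.663 V, the device is in saturation.
I_D = ½ k_p V_ov² = 0.5 × 2.9 × 0.663² = 0.637 mA.

Saturation; I_D = 0.637 mA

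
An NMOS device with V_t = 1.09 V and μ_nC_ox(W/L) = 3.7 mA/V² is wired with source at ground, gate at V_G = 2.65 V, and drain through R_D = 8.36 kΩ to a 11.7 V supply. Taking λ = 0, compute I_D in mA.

V_GS = V_G = 2.65 V, so V_ov = 2.65 − 1.09 = 1.56 V.
Assume saturation: I_D = ½ k_n V_ov² = 0.5 × 3.7 × 1.56² = 4.5 mA, giving V_DS = V_DD − I_D R_D = 11.7 − 4.5 × 8.36 = -25.9 V.
But -25.9 V < V_ov = 1.56 V, so the device is actually in triode.
In triode I_D = k_n[V_ov V_DS − ½ V_DS²] and I_D = (V_DD − V_DS)/R_D. Equating: 15.5 V_DS² − 49.25 V_DS + 11.7 = 0, giving V_DS = 0.259 V (the root below V_ov).
I_D = (11.7 − 0.259) / 8.36 = 1.37 mA.

I_D = 1.37 mA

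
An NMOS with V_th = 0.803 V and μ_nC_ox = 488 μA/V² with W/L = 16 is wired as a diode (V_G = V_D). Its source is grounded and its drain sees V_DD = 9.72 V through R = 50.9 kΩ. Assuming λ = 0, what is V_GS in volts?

V_GS = 1.01 V

With gate tied to drain, V_GS = V_DS ≥ V_GS − V_th, so the device is in saturation.
k_n = μ_nC_ox · (W/L) = 7.808 mA/V².
KCL at the drain: ½ k_n (V_GS − V_th)² = (V_DD − V_GS)/R.
Let x = V_GS − 0.803. Then 199 x² + x − 8.917 = 0, giving x = 0.209 V (positive root), so V_GS = 1.01 V.
I_D = (V_DD − V_GS)/R = (9.72 − 1.01) / 50.9 = 0.171 mA.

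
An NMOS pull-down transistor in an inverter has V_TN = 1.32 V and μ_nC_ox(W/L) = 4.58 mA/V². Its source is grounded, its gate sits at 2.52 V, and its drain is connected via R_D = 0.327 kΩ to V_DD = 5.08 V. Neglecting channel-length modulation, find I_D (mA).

I_D = 3.30 mA

V_GS = V_G = 2.52 V, so V_ov = 2.52 − 1.32 = 1.2 V.
Assume saturation: I_D = ½ k_n V_ov² = 0.5 × 4.58 × 1.2² = 3.3 mA, giving V_DS = V_DD − I_D R_D = 5.08 − 3.3 × 0.327 = 4 V.
V_DS = 4 V ≥ V_ov = 1.2 V, confirming saturation.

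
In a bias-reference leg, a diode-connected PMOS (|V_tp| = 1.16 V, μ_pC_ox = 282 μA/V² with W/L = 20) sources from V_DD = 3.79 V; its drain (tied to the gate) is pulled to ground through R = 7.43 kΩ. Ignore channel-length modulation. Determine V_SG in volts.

V_SG = 1.49 V

With gate tied to drain, V_SG = V_SD ≥ V_SG − |V_tp|, so the device is in saturation.
k_p = μ_pC_ox · (W/L) = 5.64 mA/V².
KCL at the drain: ½ k_p (V_SG − |V_tp|)² = (V_DD − V_SG)/R.
Let x = V_SG − 1.16. Then 21 x² + x − 2.63 = 0, giving x = 0.331 V (positive root), so V_SG = 1.49 V.
I_D = (V_DD − V_SG)/R = (3.79 − 1.49) / 7.43 = 0.309 mA.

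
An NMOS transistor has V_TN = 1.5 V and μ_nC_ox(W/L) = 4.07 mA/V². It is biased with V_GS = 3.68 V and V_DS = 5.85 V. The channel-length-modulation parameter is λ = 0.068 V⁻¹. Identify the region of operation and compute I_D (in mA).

V_ov = V_GS − V_TN = 3.68 − 1.5 = 2.18 V.
Since V_DS = 5.85 V ≥ V_ov = 2.18 V, the device is in saturation.
I_D = ½ k_n V_ov² (1 + λ V_DS) = 0.5 × 4.07 × 2.18² × (1 + 0.068 × 5.85) = 13.5 mA.

Saturation; I_D = 13.5 mA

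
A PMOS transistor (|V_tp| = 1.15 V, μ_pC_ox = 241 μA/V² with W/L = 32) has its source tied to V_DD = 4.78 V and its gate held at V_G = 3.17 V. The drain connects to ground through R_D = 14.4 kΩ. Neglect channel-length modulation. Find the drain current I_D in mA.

I_D = 0.325 mA

V_SG = V_DD − V_G = 4.78 − 3.17 = 1.61 V, so V_ov = 1.61 − 1.15 = 0.46 V.
k_p = μ_pC_ox · (W/L) = 7.712 mA/V².
Assume saturation: I_D = ½ k_p V_ov² = 0.5 × 7.712 × 0.46² = 0.816 mA, giving V_SD = V_DD − I_D R_D = 4.78 − 0.816 × 14.4 = -6.97 V.
But -6.97 V < V_ov = 0.46 V, so the device is actually in triode.
In triode I_D = k_p[V_ov V_SD − ½ V_SD²] and I_D = (V_DD − V_SD)/R_D. Equating: 55.5 V_SD² − 52.08 V_SD + 4.78 = 0, giving V_SD = 0.103 V (the root below V_ov).
I_D = (4.78 − 0.103) / 14.4 = 0.325 mA.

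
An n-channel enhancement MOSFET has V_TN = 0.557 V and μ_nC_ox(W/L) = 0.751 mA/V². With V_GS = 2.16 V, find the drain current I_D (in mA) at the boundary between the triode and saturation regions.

At the boundary V_DS = V_ov = V_GS − V_TN = 2.16 − 0.557 = 1.6 V.
I_D = ½ k_n V_ov² = 0.5 × 0.751 × 1.6² = 0.965 mA.

I_D = 0.965 mA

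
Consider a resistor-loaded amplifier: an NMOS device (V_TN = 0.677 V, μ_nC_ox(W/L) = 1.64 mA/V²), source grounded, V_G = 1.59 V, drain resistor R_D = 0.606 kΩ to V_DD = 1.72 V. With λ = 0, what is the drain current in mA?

I_D = 0.684 mA

V_GS = V_G = 1.59 V, so V_ov = 1.59 − 0.677 = 0.913 V.
Assume saturation: I_D = ½ k_n V_ov² = 0.5 × 1.64 × 0.913² = 0.684 mA, giving V_DS = V_DD − I_D R_D = 1.72 − 0.684 × 0.606 = 1.31 V.
V_DS = 1.31 V ≥ V_ov = 0.913 V, confirming saturation.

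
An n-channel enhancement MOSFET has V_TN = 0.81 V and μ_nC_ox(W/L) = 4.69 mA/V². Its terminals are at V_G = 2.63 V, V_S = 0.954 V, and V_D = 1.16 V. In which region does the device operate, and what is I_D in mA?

V_GS = V_G − V_S = 2.63 − 0.954 = 1.68 V; V_DS = V_D − V_S = 1.16 − 0.954 = 0.206 V.
V_ov = V_GS − V_TN = 1.68 − 0.81 = 0.866 V.
Since V_DS = 0.206 V < V_ov = 0.866 V, the device is in the triode region.
I_D = k_n [V_ov · V_DS − ½ V_DS²] = 4.69 × [0.866 × 0.206 − 0.5 × 0.206²] = 0.737 mA.

Triode; I_D = 0.737 mA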